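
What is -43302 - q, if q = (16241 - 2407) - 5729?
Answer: -51407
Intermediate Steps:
q = 8105 (q = 13834 - 5729 = 8105)
-43302 - q = -43302 - 1*8105 = -43302 - 8105 = -51407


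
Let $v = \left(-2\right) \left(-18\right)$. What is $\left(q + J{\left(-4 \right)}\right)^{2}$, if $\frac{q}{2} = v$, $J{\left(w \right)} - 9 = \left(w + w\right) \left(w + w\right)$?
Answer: $21025$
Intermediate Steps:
$v = 36$
$J{\left(w \right)} = 9 + 4 w^{2}$ ($J{\left(w \right)} = 9 + \left(w + w\right) \left(w + w\right) = 9 + 2 w 2 w = 9 + 4 w^{2}$)
$q = 72$ ($q = 2 \cdot 36 = 72$)
$\left(q + J{\left(-4 \right)}\right)^{2} = \left(72 + \left(9 + 4 \left(-4\right)^{2}\right)\right)^{2} = \left(72 + \left(9 + 4 \cdot 16\right)\right)^{2} = \left(72 + \left(9 + 64\right)\right)^{2} = \left(72 + 73\right)^{2} = 145^{2} = 21025$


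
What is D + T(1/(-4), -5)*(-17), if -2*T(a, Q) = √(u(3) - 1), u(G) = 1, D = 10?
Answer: 10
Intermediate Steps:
T(a, Q) = 0 (T(a, Q) = -√(1 - 1)/2 = -√0/2 = -½*0 = 0)
D + T(1/(-4), -5)*(-17) = 10 + 0*(-17) = 10 + 0 = 10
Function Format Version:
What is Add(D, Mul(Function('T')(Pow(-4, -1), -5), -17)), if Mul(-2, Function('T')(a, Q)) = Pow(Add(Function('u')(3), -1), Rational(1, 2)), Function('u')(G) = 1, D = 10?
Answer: 10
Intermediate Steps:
Function('T')(a, Q) = 0 (Function('T')(a, Q) = Mul(Rational(-1, 2), Pow(Add(1, -1), Rational(1, 2))) = Mul(Rational(-1, 2), Pow(0, Rational(1, 2))) = Mul(Rational(-1, 2), 0) = 0)
Add(D, Mul(Function('T')(Pow(-4, -1), -5), -17)) = Add(10, Mul(0, -17)) = Add(10, 0) = 10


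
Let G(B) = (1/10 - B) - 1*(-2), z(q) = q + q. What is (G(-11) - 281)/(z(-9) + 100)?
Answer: -2679/820 ≈ -3.2671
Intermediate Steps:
z(q) = 2*q
G(B) = 21/10 - B (G(B) = (⅒ - B) + 2 = 21/10 - B)
(G(-11) - 281)/(z(-9) + 100) = ((21/10 - 1*(-11)) - 281)/(2*(-9) + 100) = ((21/10 + 11) - 281)/(-18 + 100) = (131/10 - 281)/82 = -2679/10*1/82 = -2679/820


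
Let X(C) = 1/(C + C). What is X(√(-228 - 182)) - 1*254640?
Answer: -254640 - I*√410/820 ≈ -2.5464e+5 - 0.024693*I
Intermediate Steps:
X(C) = 1/(2*C)
X(√(-228 - 182)) - 1*254640 = 1/(2*(√(-228 - 182))) - 1*254640 = 1/(2*(√(-410))) - 254640 = 1/(2*((I*√410))) - 254640 = (-I*√410/410)/2 - 254640 = -I*√410/820 - 254640 = -254640 - I*√410/820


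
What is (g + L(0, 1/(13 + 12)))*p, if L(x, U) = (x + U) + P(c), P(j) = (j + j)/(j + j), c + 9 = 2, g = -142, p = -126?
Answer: 444024/25 ≈ 17761.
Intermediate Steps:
c = -7 (c = -9 + 2 = -7)
P(j) = 1 (P(j) = (2*j)/((2*j)) = (2*j)*(1/(2*j)) = 1)
L(x, U) = 1 + U + x (L(x, U) = (x + U) + 1 = (U + x) + 1 = 1 + U + x)
(g + L(0, 1/(13 + 12)))*p = (-142 + (1 + 1/(13 + 12) + 0))*(-126) = (-142 + (1 + 1/25 + 0))*(-126) = (-142 + 26/25)*(-126) = -3524/25*(-126) = 444024/25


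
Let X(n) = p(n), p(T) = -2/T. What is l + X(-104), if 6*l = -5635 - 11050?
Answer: -433807/156 ≈ -2780.8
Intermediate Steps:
l = -16685/6 (l = (-5635 - 11050)/6 = (1/6)*(-16685) = -16685/6 ≈ -2780.8)
X(n) = -2/n
l + X(-104) = -16685/6 - 2/(-104) = -16685/6 - 2*(-1/104) = -16685/6 + 1/52 = -433807/156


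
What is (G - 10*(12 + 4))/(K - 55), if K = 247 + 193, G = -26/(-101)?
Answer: -16134/38885 ≈ -0.41492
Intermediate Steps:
G = 26/101 (G = -26*(-1/101) = 26/101 ≈ 0.25743)
K = 440
(G - 10*(12 + 4))/(K - 55) = (26/101 - 10*(12 + 4))/(440 - 55) = (26/101 - 10*16)/385 = (26/101 - 160)*(1/385) = -16134/101*1/385 = -16134/38885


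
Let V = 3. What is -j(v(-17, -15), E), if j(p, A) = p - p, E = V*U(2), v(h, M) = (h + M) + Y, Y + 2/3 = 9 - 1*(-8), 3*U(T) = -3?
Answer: 0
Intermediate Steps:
U(T) = -1 (U(T) = (⅓)*(-3) = -1)
Y = 49/3 (Y = -⅔ + (9 - 1*(-8)) = -⅔ + (9 + 8) = -⅔ + 17 = 49/3 ≈ 16.333)
v(h, M) = 49/3 + M + h (v(h, M) = (h + M) + 49/3 = (M + h) + 49/3 = 49/3 + M + h)
E = -3 (E = 3*(-1) = -3)
j(p, A) = 0
-j(v(-17, -15), E) = -1*0 = 0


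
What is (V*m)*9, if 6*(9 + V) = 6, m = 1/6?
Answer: -12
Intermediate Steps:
m = 1/6 ≈ 0.16667
V = -8 (V = -9 + (1/6)*6 = -9 + 1 = -8)
(V*m)*9 = -8*1/6*9 = -4/3*9 = -12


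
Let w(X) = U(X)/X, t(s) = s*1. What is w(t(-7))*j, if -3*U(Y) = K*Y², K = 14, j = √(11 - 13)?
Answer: 98*I*√2/3 ≈ 46.198*I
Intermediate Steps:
j = I*√2 (j = √(-2) = I*√2 ≈ 1.4142*I)
U(Y) = -14*Y²/3
t(s) = s
w(X) = -14*X/3 (w(X) = (-14*X²/3)/X = -14*X/3)
w(t(-7))*j = (-14/3*(-7))*(I*√2) = 98*(I*√2)/3 = 98*I*√2/3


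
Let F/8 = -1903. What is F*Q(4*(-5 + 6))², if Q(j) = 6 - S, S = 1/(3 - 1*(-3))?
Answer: -4662350/9 ≈ -5.1804e+5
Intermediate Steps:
F = -15224 (F = 8*(-1903) = -15224)
S = ⅙ (S = 1/(3 + 3) = 1/6 = ⅙ ≈ 0.16667)
Q(j) = 35/6 (Q(j) = 6 - 1*⅙ = 6 - ⅙ = 35/6)
F*Q(4*(-5 + 6))² = -15224*(35/6)² = -15224*1225/36 = -4662350/9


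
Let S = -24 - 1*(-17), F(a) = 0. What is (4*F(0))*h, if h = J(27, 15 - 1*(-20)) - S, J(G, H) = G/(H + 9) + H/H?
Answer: 0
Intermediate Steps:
J(G, H) = 1 + G/(9 + H) (J(G, H) = G/(9 + H) + 1 = 1 + G/(9 + H))
S = -7 (S = -24 + 17 = -7)
h = 379/44 (h = (9 + 27 + (15 - 1*(-20)))/(9 + (15 - 1*(-20))) - 1*(-7) = (9 + 27 + (15 + 20))/(9 + (15 + 20)) + 7 = (9 + 27 + 35)/(9 + 35) + 7 = 71/44 + 7 = 379/44 ≈ 8.6136)
(4*F(0))*h = (4*0)*(379/44) = 0*(379/44) = 0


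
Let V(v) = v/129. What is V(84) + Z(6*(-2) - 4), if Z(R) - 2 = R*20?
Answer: -13646/43 ≈ -317.35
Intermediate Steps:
V(v) = v/129 (V(v) = v*(1/129) = v/129)
Z(R) = 2 + 20*R (Z(R) = 2 + R*20 = 2 + 20*R)
V(84) + Z(6*(-2) - 4) = (1/129)*84 + (2 + 20*(6*(-2) - 4)) = 28/43 + (2 + 20*(-12 - 4)) = 28/43 + (2 + 20*(-16)) = 28/43 + (2 - 320) = 28/43 - 318 = -13646/43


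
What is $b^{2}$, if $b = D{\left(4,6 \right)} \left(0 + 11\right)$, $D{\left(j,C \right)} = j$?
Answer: $1936$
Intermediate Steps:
$b = 44$ ($b = 4 \left(0 + 11\right) = 4 \cdot 11 = 44$)
$b^{2} = 44^{2} = 1936$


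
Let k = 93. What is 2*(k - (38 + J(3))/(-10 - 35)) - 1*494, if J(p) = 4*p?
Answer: -2752/9 ≈ -305.78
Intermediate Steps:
2*(k - (38 + J(3))/(-10 - 35)) - 1*494 = 2*(93 - (38 + 4*3)/(-10 - 35)) - 1*494 = 2*(93 - (38 + 12)/(-45)) - 494 = 2*(93 - 50*(-1)/45) - 494 = 2*(93 - 1*(-10/9)) - 494 = 2*(93 + 10/9) - 494 = 2*(847/9) - 494 = 1694/9 - 494 = -2752/9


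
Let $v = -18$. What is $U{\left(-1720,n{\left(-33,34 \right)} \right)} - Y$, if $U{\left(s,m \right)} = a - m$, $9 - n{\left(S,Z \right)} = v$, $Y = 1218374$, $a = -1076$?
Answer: $-1219477$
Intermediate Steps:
$n{\left(S,Z \right)} = 27$ ($n{\left(S,Z \right)} = 9 - -18 = 9 + 18 = 27$)
$U{\left(s,m \right)} = -1076 - m$
$U{\left(-1720,n{\left(-33,34 \right)} \right)} - Y = \left(-1076 - 27\right) - 1218374 = -1103 - 1218374 = -1219477$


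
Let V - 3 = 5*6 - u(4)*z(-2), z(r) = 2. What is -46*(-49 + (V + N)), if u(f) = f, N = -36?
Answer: 2760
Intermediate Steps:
V = 25 (V = 3 + (5*6 - 4*2) = 3 + (30 - 8) = 3 + 22 = 25)
-46*(-49 + (V + N)) = -46*(-49 + (25 - 36)) = -46*(-49 - 11) = -46*(-60) = 2760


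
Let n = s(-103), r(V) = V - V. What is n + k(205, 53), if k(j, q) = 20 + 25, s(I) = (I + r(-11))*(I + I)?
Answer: 21263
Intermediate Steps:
r(V) = 0
s(I) = 2*I² (s(I) = (I + 0)*(I + I) = I*(2*I) = 2*I²)
k(j, q) = 45
n = 21218 (n = 2*(-103)² = 2*10609 = 21218)
n + k(205, 53) = 21218 + 45 = 21263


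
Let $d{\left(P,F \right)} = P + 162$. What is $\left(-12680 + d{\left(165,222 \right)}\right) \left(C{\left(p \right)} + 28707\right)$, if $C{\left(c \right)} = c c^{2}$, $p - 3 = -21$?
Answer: $-282574875$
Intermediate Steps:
$p = -18$ ($p = 3 - 21 = -18$)
$d{\left(P,F \right)} = 162 + P$
$C{\left(c \right)} = c^{3}$
$\left(-12680 + d{\left(165,222 \right)}\right) \left(C{\left(p \right)} + 28707\right) = \left(-12680 + \left(162 + 165\right)\right) \left(\left(-18\right)^{3} + 28707\right) = \left(-12680 + 327\right) \left(-5832 + 28707\right) = \left(-12353\right) 22875 = -282574875$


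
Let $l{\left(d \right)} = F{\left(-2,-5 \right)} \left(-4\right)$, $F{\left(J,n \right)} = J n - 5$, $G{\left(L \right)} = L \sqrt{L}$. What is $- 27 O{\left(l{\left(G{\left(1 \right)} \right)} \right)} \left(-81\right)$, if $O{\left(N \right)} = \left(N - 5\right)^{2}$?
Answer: $1366875$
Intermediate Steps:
$G{\left(L \right)} = L^{\frac{3}{2}}$
$F{\left(J,n \right)} = -5 + J n$
$l{\left(d \right)} = -20$ ($l{\left(d \right)} = \left(-5 - -10\right) \left(-4\right) = \left(-5 + 10\right) \left(-4\right) = 5 \left(-4\right) = -20$)
$O{\left(N \right)} = \left(-5 + N\right)^{2}$
$- 27 O{\left(l{\left(G{\left(1 \right)} \right)} \right)} \left(-81\right) = - 27 \left(-5 - 20\right)^{2} \left(-81\right) = - 27 \left(-25\right)^{2} \left(-81\right) = \left(-27\right) 625 \left(-81\right) = \left(-16875\right) \left(-81\right) = 1366875$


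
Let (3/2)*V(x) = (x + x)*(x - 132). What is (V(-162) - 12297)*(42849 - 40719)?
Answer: 109070910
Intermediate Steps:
V(x) = 4*x*(-132 + x)/3 (V(x) = 2*((x + x)*(x - 132))/3 = 2*((2*x)*(-132 + x))/3 = 2*(2*x*(-132 + x))/3 = 4*x*(-132 + x)/3)
(V(-162) - 12297)*(42849 - 40719) = ((4/3)*(-162)*(-132 - 162) - 12297)*(42849 - 40719) = ((4/3)*(-162)*(-294) - 12297)*2130 = (63504 - 12297)*2130 = 51207*2130 = 109070910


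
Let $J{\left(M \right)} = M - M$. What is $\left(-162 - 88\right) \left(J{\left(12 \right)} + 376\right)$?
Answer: $-94000$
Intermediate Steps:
$J{\left(M \right)} = 0$
$\left(-162 - 88\right) \left(J{\left(12 \right)} + 376\right) = \left(-162 - 88\right) \left(0 + 376\right) = \left(-250\right) 376 = -94000$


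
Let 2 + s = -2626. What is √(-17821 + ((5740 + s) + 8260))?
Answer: I*√6449 ≈ 80.306*I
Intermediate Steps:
s = -2628 (s = -2 - 2626 = -2628)
√(-17821 + ((5740 + s) + 8260)) = √(-17821 + ((5740 - 2628) + 8260)) = √(-17821 + (3112 + 8260)) = √(-17821 + 11372) = √(-6449) = I*√6449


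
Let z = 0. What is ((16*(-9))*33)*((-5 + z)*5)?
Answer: 118800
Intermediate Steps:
((16*(-9))*33)*((-5 + z)*5) = ((16*(-9))*33)*((-5 + 0)*5) = (-144*33)*(-5*5) = -4752*(-25) = 118800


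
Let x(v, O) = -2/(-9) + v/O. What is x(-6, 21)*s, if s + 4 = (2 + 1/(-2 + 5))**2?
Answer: -52/567 ≈ -0.091711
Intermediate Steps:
x(v, O) = 2/9 + v/O (x(v, O) = -2*(-1/9) + v/O = 2/9 + v/O)
s = 13/9 (s = -4 + (2 + 1/(-2 + 5))**2 = -4 + (2 + 1/3)**2 = -4 + (7/3)**2 = -4 + 49/9 = 13/9 ≈ 1.4444)
x(-6, 21)*s = (2/9 - 6/21)*(13/9) = (2/9 - 6*1/21)*(13/9) = (2/9 - 2/7)*(13/9) = -4/63*13/9 = -52/567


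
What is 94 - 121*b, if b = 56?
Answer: -6682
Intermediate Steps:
94 - 121*b = 94 - 121*56 = 94 - 6776 = -6682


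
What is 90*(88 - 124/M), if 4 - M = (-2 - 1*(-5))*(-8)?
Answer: 52650/7 ≈ 7521.4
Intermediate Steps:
M = 28 (M = 4 - (-2 - 1*(-5))*(-8) = 4 - (-2 + 5)*(-8) = 4 - 3*(-8) = 4 - 1*(-24) = 4 + 24 = 28)
90*(88 - 124/M) = 90*(88 - 124/28) = 90*(88 - 124*1/28) = 90*(88 - 31/7) = 90*(585/7) = 52650/7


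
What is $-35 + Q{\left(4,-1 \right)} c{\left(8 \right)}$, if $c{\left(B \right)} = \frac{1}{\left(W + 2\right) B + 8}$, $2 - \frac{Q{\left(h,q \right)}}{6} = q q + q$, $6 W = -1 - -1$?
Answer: $- \frac{69}{2} \approx -34.5$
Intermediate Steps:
$W = 0$ ($W = \frac{-1 - -1}{6} = \frac{-1 + 1}{6} = \frac{1}{6} \cdot 0 = 0$)
$Q{\left(h,q \right)} = 12 - 6 q - 6 q^{2}$ ($Q{\left(h,q \right)} = 12 - 6 \left(q q + q\right) = 12 - 6 \left(q^{2} + q\right) = 12 - 6 \left(q + q^{2}\right) = 12 - \left(6 q + 6 q^{2}\right) = 12 - 6 q - 6 q^{2}$)
$c{\left(B \right)} = \frac{1}{8 + 2 B}$ ($c{\left(B \right)} = \frac{1}{\left(0 + 2\right) B + 8} = \frac{1}{2 B + 8} = \frac{1}{8 + 2 B}$)
$-35 + Q{\left(4,-1 \right)} c{\left(8 \right)} = -35 + \left(12 - -6 - 6 \left(-1\right)^{2}\right) \frac{1}{2 \left(4 + 8\right)} = -35 + \left(12 + 6 - 6\right) \frac{1}{2 \cdot 12} = -35 + \left(12 + 6 - 6\right) \frac{1}{2} \cdot \frac{1}{12} = -35 + 12 \cdot \frac{1}{24} = -35 + \frac{1}{2} = - \frac{69}{2}$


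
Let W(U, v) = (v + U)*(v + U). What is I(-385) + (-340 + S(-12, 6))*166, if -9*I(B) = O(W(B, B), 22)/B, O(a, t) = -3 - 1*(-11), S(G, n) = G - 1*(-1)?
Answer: -201891682/3465 ≈ -58266.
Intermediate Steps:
W(U, v) = (U + v)² (W(U, v) = (U + v)*(U + v) = (U + v)²)
S(G, n) = 1 + G (S(G, n) = G + 1 = 1 + G)
O(a, t) = 8 (O(a, t) = -3 + 11 = 8)
I(B) = -8/(9*B)
I(-385) + (-340 + S(-12, 6))*166 = -8/9/(-385) + (-340 + (1 - 12))*166 = -8/9*(-1/385) + (-340 - 11)*166 = 8/3465 - 351*166 = 8/3465 - 58266 = -201891682/3465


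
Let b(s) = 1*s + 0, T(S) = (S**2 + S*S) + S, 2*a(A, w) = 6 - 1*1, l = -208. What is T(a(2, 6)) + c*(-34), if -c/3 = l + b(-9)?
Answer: -22119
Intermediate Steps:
a(A, w) = 5/2 (a(A, w) = (6 - 1*1)/2 = (6 - 1)/2 = (1/2)*5 = 5/2)
T(S) = S + 2*S**2 (T(S) = (S**2 + S**2) + S = 2*S**2 + S = S + 2*S**2)
b(s) = s (b(s) = s + 0 = s)
c = 651 (c = -3*(-208 - 9) = -3*(-217) = 651)
T(a(2, 6)) + c*(-34) = 5*(1 + 2*(5/2))/2 + 651*(-34) = 5*(1 + 5)/2 - 22134 = (5/2)*6 - 22134 = 15 - 22134 = -22119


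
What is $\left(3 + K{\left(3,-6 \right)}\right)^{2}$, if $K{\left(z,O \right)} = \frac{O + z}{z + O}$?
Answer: $16$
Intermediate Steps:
$K{\left(z,O \right)} = 1$ ($K{\left(z,O \right)} = \frac{O + z}{O + z} = 1$)
$\left(3 + K{\left(3,-6 \right)}\right)^{2} = \left(3 + 1\right)^{2} = 4^{2} = 16$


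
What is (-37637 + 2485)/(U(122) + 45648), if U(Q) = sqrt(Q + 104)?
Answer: -802309248/1041869839 + 17576*sqrt(226)/1041869839 ≈ -0.76981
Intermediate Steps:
U(Q) = sqrt(104 + Q)
(-37637 + 2485)/(U(122) + 45648) = (-37637 + 2485)/(sqrt(104 + 122) + 45648) = -35152/(sqrt(226) + 45648) = -35152/(45648 + sqrt(226))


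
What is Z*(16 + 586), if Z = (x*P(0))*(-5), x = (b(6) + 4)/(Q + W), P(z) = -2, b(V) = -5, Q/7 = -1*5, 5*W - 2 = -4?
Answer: 30100/177 ≈ 170.06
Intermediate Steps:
W = -⅖ (W = ⅖ + (⅕)*(-4) = ⅖ - ⅘ = -⅖ ≈ -0.40000)
Q = -35 (Q = 7*(-1*5) = 7*(-5) = -35)
x = 5/177 (x = (-5 + 4)/(-35 - ⅖) = -1/(-177/5) = -1*(-5/177) = 5/177 ≈ 0.028249)
Z = 50/177 (Z = ((5/177)*(-2))*(-5) = -10/177*(-5) = 50/177 ≈ 0.28249)
Z*(16 + 586) = 50*(16 + 586)/177 = (50/177)*602 = 30100/177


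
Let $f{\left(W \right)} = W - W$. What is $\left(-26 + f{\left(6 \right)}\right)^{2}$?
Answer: $676$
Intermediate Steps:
$f{\left(W \right)} = 0$
$\left(-26 + f{\left(6 \right)}\right)^{2} = \left(-26 + 0\right)^{2} = \left(-26\right)^{2} = 676$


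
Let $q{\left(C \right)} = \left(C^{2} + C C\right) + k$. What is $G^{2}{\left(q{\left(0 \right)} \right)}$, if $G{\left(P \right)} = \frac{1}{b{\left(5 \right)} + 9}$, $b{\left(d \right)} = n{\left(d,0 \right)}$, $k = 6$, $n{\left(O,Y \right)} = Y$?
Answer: $\frac{1}{81} \approx 0.012346$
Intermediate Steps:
$b{\left(d \right)} = 0$
$q{\left(C \right)} = 6 + 2 C^{2}$ ($q{\left(C \right)} = \left(C^{2} + C C\right) + 6 = \left(C^{2} + C^{2}\right) + 6 = 2 C^{2} + 6 = 6 + 2 C^{2}$)
$G{\left(P \right)} = \frac{1}{9}$ ($G{\left(P \right)} = \frac{1}{0 + 9} = \frac{1}{9}$)
$G^{2}{\left(q{\left(0 \right)} \right)} = \left(\frac{1}{9}\right)^{2} = \frac{1}{81}$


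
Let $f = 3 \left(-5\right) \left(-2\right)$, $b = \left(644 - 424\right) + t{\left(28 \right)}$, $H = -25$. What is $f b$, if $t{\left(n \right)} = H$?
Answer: $5850$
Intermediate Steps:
$t{\left(n \right)} = -25$
$b = 195$ ($b = \left(644 - 424\right) - 25 = 220 - 25 = 195$)
$f = 30$ ($f = \left(-15\right) \left(-2\right) = 30$)
$f b = 30 \cdot 195 = 5850$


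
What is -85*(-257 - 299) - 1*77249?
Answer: -29989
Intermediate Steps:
-85*(-257 - 299) - 1*77249 = -85*(-556) - 77249 = 47260 - 77249 = -29989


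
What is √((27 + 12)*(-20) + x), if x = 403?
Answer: I*√377 ≈ 19.417*I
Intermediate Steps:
√((27 + 12)*(-20) + x) = √((27 + 12)*(-20) + 403) = √(39*(-20) + 403) = √(-780 + 403) = √(-377) = I*√377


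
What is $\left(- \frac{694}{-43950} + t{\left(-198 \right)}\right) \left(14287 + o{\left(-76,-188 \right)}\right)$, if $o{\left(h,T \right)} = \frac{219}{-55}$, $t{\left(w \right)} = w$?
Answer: $- \frac{3417764352898}{1208625} \approx -2.8278 \cdot 10^{6}$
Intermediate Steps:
$o{\left(h,T \right)} = - \frac{219}{55}$ ($o{\left(h,T \right)} = 219 \left(- \frac{1}{55}\right) = - \frac{219}{55}$)
$\left(- \frac{694}{-43950} + t{\left(-198 \right)}\right) \left(14287 + o{\left(-76,-188 \right)}\right) = \left(- \frac{694}{-43950} - 198\right) \left(14287 - \frac{219}{55}\right) = \left(\left(-694\right) \left(- \frac{1}{43950}\right) - 198\right) \frac{785566}{55} = \left(\frac{347}{21975} - 198\right) \frac{785566}{55} = \left(- \frac{4350703}{21975}\right) \frac{785566}{55} = - \frac{3417764352898}{1208625}$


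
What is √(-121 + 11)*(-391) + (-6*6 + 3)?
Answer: -33 - 391*I*√110 ≈ -33.0 - 4100.8*I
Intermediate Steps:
√(-121 + 11)*(-391) + (-6*6 + 3) = √(-110)*(-391) + (-36 + 3) = (I*√110)*(-391) - 33 = -391*I*√110 - 33 = -33 - 391*I*√110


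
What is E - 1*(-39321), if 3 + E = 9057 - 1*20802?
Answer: 27573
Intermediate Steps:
E = -11748 (E = -3 + (9057 - 1*20802) = -3 + (9057 - 20802) = -3 - 11745 = -11748)
E - 1*(-39321) = -11748 - 1*(-39321) = -11748 + 39321 = 27573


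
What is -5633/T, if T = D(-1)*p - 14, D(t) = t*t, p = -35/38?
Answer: 214054/567 ≈ 377.52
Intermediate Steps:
p = -35/38 (p = -35*1/38 = -35/38 ≈ -0.92105)
D(t) = t²
T = -567/38 (T = (-1)²*(-35/38) - 14 = 1*(-35/38) - 14 = -35/38 - 14 = -567/38 ≈ -14.921)
-5633/T = -5633/(-567/38) = -5633*(-38/567) = 214054/567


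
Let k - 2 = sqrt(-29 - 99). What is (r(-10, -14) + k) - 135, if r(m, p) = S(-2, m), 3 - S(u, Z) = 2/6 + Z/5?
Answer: -385/3 + 8*I*sqrt(2) ≈ -128.33 + 11.314*I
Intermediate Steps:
k = 2 + 8*I*sqrt(2) (k = 2 + sqrt(-29 - 99) = 2 + sqrt(-128) = 2 + 8*I*sqrt(2) ≈ 2.0 + 11.314*I)
S(u, Z) = 8/3 - Z/5 (S(u, Z) = 3 - (2/6 + Z/5) = 3 - (2*(1/6) + Z*(1/5)) = 3 - (1/3 + Z/5) = 3 + (-1/3 - Z/5) = 8/3 - Z/5)
r(m, p) = 8/3 - m/5
(r(-10, -14) + k) - 135 = ((8/3 - 1/5*(-10)) + (2 + 8*I*sqrt(2))) - 135 = ((8/3 + 2) + (2 + 8*I*sqrt(2))) - 135 = (14/3 + (2 + 8*I*sqrt(2))) - 135 = (20/3 + 8*I*sqrt(2)) - 135 = -385/3 + 8*I*sqrt(2)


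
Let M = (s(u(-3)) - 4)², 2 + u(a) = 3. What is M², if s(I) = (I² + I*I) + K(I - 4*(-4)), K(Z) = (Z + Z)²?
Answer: 1773467504656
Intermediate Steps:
u(a) = 1 (u(a) = -2 + 3 = 1)
K(Z) = 4*Z² (K(Z) = (2*Z)² = 4*Z²)
s(I) = 2*I² + 4*(16 + I)² (s(I) = (I² + I*I) + 4*(I - 4*(-4))² = (I² + I²) + 4*(I + 16)² = 2*I² + 4*(16 + I)²)
M = 1331716 (M = ((1024 + 6*1² + 128*1) - 4)² = ((1024 + 6*1 + 128) - 4)² = ((1024 + 6 + 128) - 4)² = (1158 - 4)² = 1154² = 1331716)
M² = 1331716² = 1773467504656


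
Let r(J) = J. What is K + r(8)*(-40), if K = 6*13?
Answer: -242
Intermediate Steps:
K = 78
K + r(8)*(-40) = 78 + 8*(-40) = 78 - 320 = -242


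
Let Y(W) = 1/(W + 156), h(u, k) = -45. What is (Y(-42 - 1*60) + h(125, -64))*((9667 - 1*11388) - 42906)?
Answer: 108398983/54 ≈ 2.0074e+6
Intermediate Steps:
Y(W) = 1/(156 + W)
(Y(-42 - 1*60) + h(125, -64))*((9667 - 1*11388) - 42906) = (1/(156 + (-42 - 1*60)) - 45)*((9667 - 1*11388) - 42906) = (1/(156 + (-42 - 60)) - 45)*((9667 - 11388) - 42906) = (1/(156 - 102) - 45)*(-1721 - 42906) = (1/54 - 45)*(-44627) = -2429/54*(-44627) = 108398983/54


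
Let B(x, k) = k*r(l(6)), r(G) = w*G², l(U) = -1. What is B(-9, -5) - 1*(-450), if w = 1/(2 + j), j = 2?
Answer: 1795/4 ≈ 448.75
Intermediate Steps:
w = ¼ (w = 1/(2 + 2) = 1/4 = ¼ ≈ 0.25000)
r(G) = G²/4
B(x, k) = k/4 (B(x, k) = k*((¼)*(-1)²) = k*((¼)*1) = k*(¼) = k/4)
B(-9, -5) - 1*(-450) = (¼)*(-5) - 1*(-450) = -5/4 + 450 = 1795/4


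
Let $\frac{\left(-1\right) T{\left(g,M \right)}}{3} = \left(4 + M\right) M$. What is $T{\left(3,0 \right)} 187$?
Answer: $0$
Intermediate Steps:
$T{\left(g,M \right)} = - 3 M \left(4 + M\right)$ ($T{\left(g,M \right)} = - 3 \left(4 + M\right) M = - 3 M \left(4 + M\right)$)
$T{\left(3,0 \right)} 187 = \left(-3\right) 0 \left(4 + 0\right) 187 = \left(-3\right) 0 \cdot 4 \cdot 187 = 0 \cdot 187 = 0$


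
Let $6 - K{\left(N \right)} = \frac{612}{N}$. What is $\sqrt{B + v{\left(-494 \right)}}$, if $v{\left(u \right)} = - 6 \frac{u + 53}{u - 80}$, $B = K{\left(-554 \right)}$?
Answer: $\frac{\sqrt{321800595}}{11357} \approx 1.5795$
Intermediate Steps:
$K{\left(N \right)} = 6 - \frac{612}{N}$
$B = \frac{1968}{277}$ ($B = 6 - \frac{612}{-554} = 6 - - \frac{306}{277} = 6 + \frac{306}{277} = \frac{1968}{277} \approx 7.1047$)
$v{\left(u \right)} = - \frac{6 \left(53 + u\right)}{-80 + u}$ ($v{\left(u \right)} = - 6 \frac{53 + u}{-80 + u} = - \frac{6 \left(53 + u\right)}{-80 + u}$)
$\sqrt{B + v{\left(-494 \right)}} = \sqrt{\frac{1968}{277} + \frac{6 \left(-53 - -494\right)}{-80 - 494}} = \sqrt{\frac{1968}{277} + \frac{6 \left(-53 + 494\right)}{-574}} = \sqrt{\frac{1968}{277} + 6 \left(- \frac{1}{574}\right) 441} = \sqrt{\frac{1968}{277} - \frac{189}{41}} = \sqrt{\frac{28335}{11357}} = \frac{\sqrt{321800595}}{11357}$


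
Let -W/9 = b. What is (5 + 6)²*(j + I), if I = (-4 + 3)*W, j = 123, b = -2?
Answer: 12705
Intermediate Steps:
W = 18 (W = -9*(-2) = 18)
I = -18 (I = (-4 + 3)*18 = -1*18 = -18)
(5 + 6)²*(j + I) = (5 + 6)²*(123 - 18) = 11²*105 = 121*105 = 12705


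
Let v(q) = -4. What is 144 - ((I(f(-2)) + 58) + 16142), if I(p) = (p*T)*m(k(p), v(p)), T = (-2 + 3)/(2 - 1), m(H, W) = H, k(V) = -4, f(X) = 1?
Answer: -16052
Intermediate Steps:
T = 1 (T = 1/1 = 1*1 = 1)
I(p) = -4*p (I(p) = (p*1)*(-4) = p*(-4) = -4*p)
144 - ((I(f(-2)) + 58) + 16142) = 144 - ((-4*1 + 58) + 16142) = 144 - ((-4 + 58) + 16142) = 144 - (54 + 16142) = 144 - 1*16196 = 144 - 16196 = -16052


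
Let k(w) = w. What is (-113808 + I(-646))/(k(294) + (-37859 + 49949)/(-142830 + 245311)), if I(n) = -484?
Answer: -2928189613/7535376 ≈ -388.59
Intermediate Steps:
(-113808 + I(-646))/(k(294) + (-37859 + 49949)/(-142830 + 245311)) = (-113808 - 484)/(294 + (-37859 + 49949)/(-142830 + 245311)) = -114292/(294 + 12090/102481) = -114292/30141504/102481 = -114292*102481/30141504 = -2928189613/7535376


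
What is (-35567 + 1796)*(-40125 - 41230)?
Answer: 2747439705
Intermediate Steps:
(-35567 + 1796)*(-40125 - 41230) = -33771*(-81355) = 2747439705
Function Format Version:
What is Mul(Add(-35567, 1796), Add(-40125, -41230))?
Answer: 2747439705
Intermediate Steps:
Mul(Add(-35567, 1796), Add(-40125, -41230)) = Mul(-33771, -81355) = 2747439705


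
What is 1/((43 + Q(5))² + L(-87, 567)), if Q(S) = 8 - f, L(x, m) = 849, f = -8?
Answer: 1/4330 ≈ 0.00023095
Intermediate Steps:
Q(S) = 16 (Q(S) = 8 - 1*(-8) = 8 + 8 = 16)
1/((43 + Q(5))² + L(-87, 567)) = 1/((43 + 16)² + 849) = 1/(59² + 849) = 1/(3481 + 849) = 1/4330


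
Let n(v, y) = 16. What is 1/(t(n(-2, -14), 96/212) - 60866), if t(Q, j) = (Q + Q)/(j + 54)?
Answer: -1443/87828790 ≈ -1.6430e-5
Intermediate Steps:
t(Q, j) = 2*Q/(54 + j) (t(Q, j) = (2*Q)/(54 + j) = 2*Q/(54 + j))
1/(t(n(-2, -14), 96/212) - 60866) = 1/(2*16/(54 + 96/212) - 60866) = 1/(2*16/(54 + 96*(1/212)) - 60866) = 1/(2*16/(54 + 24/53) - 60866) = 1/(2*16/(2886/53) - 60866) = 1/(2*16*(53/2886) - 60866) = 1/(848/1443 - 60866) = 1/(-87828790/1443) = -1443/87828790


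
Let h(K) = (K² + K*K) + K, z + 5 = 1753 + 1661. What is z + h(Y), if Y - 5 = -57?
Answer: 8765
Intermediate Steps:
Y = -52 (Y = 5 - 57 = -52)
z = 3409 (z = -5 + (1753 + 1661) = -5 + 3414 = 3409)
h(K) = K + 2*K² (h(K) = (K² + K²) + K = 2*K² + K = K + 2*K²)
z + h(Y) = 3409 - 52*(1 + 2*(-52)) = 3409 - 52*(1 - 104) = 3409 - 52*(-103) = 3409 + 5356 = 8765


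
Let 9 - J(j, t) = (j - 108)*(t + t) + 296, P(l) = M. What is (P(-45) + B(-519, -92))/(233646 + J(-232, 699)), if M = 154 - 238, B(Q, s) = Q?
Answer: -603/708679 ≈ -0.00085088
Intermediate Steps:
M = -84
P(l) = -84
J(j, t) = -287 - 2*t*(-108 + j) (J(j, t) = 9 - ((j - 108)*(t + t) + 296) = 9 - ((-108 + j)*(2*t) + 296) = 9 - (2*t*(-108 + j) + 296) = 9 - (296 + 2*t*(-108 + j)) = 9 + (-296 - 2*t*(-108 + j)) = -287 - 2*t*(-108 + j))
(P(-45) + B(-519, -92))/(233646 + J(-232, 699)) = (-84 - 519)/(233646 + (-287 + 216*699 - 2*(-232)*699)) = -603/(233646 + (-287 + 150984 + 324336)) = -603/(233646 + 475033) = -603/708679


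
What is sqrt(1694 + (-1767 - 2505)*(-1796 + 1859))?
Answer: 7*I*sqrt(5458) ≈ 517.15*I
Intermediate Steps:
sqrt(1694 + (-1767 - 2505)*(-1796 + 1859)) = sqrt(1694 - 4272*63) = sqrt(1694 - 269136) = sqrt(-267442) = 7*I*sqrt(5458)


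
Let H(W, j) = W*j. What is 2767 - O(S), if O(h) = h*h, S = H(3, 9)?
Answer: 2038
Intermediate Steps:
S = 27 (S = 3*9 = 27)
O(h) = h²
2767 - O(S) = 2767 - 1*27² = 2767 - 1*729 = 2767 - 729 = 2038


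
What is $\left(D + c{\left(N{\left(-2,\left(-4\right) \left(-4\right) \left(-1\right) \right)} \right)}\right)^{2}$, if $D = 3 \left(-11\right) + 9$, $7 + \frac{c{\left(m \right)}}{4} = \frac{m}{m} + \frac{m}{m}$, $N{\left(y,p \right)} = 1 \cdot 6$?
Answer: $1936$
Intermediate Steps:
$N{\left(y,p \right)} = 6$
$c{\left(m \right)} = -20$ ($c{\left(m \right)} = -28 + 4 \left(\frac{m}{m} + \frac{m}{m}\right) = -28 + 4 \left(1 + 1\right) = -28 + 4 \cdot 2 = -28 + 8 = -20$)
$D = -24$ ($D = -33 + 9 = -24$)
$\left(D + c{\left(N{\left(-2,\left(-4\right) \left(-4\right) \left(-1\right) \right)} \right)}\right)^{2} = \left(-24 - 20\right)^{2} = \left(-44\right)^{2} = 1936$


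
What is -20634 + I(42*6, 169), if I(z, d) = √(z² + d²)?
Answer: -20634 + √92065 ≈ -20331.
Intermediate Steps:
I(z, d) = √(d² + z²)
-20634 + I(42*6, 169) = -20634 + √(169² + (42*6)²) = -20634 + √(28561 + 252²) = -20634 + √(28561 + 63504) = -20634 + √92065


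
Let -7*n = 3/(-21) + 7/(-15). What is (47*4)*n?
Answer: 12032/735 ≈ 16.370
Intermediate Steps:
n = 64/735 (n = -(3/(-21) + 7/(-15))/7 = -(3*(-1/21) + 7*(-1/15))/7 = -(-⅐ - 7/15)/7 = -⅐*(-64/105) = 64/735 ≈ 0.087075)
(47*4)*n = (47*4)*(64/735) = 188*(64/735) = 12032/735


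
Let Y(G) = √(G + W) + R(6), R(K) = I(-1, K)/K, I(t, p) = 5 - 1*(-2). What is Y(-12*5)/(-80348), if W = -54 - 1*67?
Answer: -7/482088 - I*√181/80348 ≈ -1.452e-5 - 0.00016744*I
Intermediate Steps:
W = -121 (W = -54 - 67 = -121)
I(t, p) = 7 (I(t, p) = 5 + 2 = 7)
R(K) = 7/K
Y(G) = 7/6 + √(-121 + G) (Y(G) = √(G - 121) + 7/6 = √(-121 + G) + 7*(⅙) = √(-121 + G) + 7/6 = 7/6 + √(-121 + G))
Y(-12*5)/(-80348) = (7/6 + √(-121 - 12*5))/(-80348) = (7/6 + √(-121 - 60))*(-1/80348) = (7/6 + √(-181))*(-1/80348) = (7/6 + I*√181)*(-1/80348) = -7/482088 - I*√181/80348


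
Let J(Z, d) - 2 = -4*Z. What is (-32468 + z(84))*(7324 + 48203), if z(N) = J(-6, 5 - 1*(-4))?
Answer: -1801406934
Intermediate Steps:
J(Z, d) = 2 - 4*Z
z(N) = 26 (z(N) = 2 - 4*(-6) = 2 + 24 = 26)
(-32468 + z(84))*(7324 + 48203) = (-32468 + 26)*(7324 + 48203) = -32442*55527 = -1801406934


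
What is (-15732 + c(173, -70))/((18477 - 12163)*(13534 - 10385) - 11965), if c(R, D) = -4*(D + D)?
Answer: -15172/19870821 ≈ -0.00076353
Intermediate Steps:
c(R, D) = -8*D
(-15732 + c(173, -70))/((18477 - 12163)*(13534 - 10385) - 11965) = (-15732 - 8*(-70))/((18477 - 12163)*(13534 - 10385) - 11965) = (-15732 + 560)/(6314*3149 - 11965) = -15172/(19882786 - 11965) = -15172/19870821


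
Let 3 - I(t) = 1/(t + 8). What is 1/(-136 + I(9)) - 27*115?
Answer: -7023527/2262 ≈ -3105.0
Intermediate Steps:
I(t) = 3 - 1/(8 + t) (I(t) = 3 - 1/(t + 8) = 3 - 1/(8 + t))
1/(-136 + I(9)) - 27*115 = 1/(-136 + (23 + 3*9)/(8 + 9)) - 27*115 = 1/(-136 + (23 + 27)/17) - 3105 = 1/(-136 + (1/17)*50) - 3105 = 1/(-136 + 50/17) - 3105 = 1/(-2262/17) - 3105 = -17/2262 - 3105 = -7023527/2262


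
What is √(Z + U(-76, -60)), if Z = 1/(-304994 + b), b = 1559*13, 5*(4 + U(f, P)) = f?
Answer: I*√38913350092095/1423635 ≈ 4.3818*I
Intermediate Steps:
U(f, P) = -4 + f/5
b = 20267
Z = -1/284727 (Z = 1/(-304994 + 20267) = 1/(-284727) = -1/284727 ≈ -3.5121e-6)
√(Z + U(-76, -60)) = √(-1/284727 + (-4 + (⅕)*(-76))) = √(-1/284727 + (-4 - 76/5)) = √(-1/284727 - 96/5) = √(-27333797/1423635) = I*√38913350092095/1423635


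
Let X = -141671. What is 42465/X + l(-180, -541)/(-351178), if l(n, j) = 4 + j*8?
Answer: -7150094183/24875869219 ≈ -0.28743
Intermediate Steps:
l(n, j) = 4 + 8*j
42465/X + l(-180, -541)/(-351178) = 42465/(-141671) + (4 + 8*(-541))/(-351178) = 42465*(-1/141671) + (4 - 4328)*(-1/351178) = -42465/141671 - 4324*(-1/351178) = -42465/141671 + 2162/175589 = -7150094183/24875869219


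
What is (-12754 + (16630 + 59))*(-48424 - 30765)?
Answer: -311608715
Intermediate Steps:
(-12754 + (16630 + 59))*(-48424 - 30765) = (-12754 + 16689)*(-79189) = 3935*(-79189) = -311608715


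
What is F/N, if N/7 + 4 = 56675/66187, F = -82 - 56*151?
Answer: 565104606/1456511 ≈ 387.99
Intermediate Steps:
F = -8538 (F = -82 - 8456 = -8538)
N = -1456511/66187 (N = -28 + 7*(56675/66187) = -28 + 396725/66187 = -1456511/66187 ≈ -22.006)
F/N = -8538/(-1456511/66187) = -8538*(-66187/1456511) = 565104606/1456511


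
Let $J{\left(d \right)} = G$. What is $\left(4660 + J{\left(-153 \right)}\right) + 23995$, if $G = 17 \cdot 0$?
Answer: $28655$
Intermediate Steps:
$G = 0$
$J{\left(d \right)} = 0$
$\left(4660 + J{\left(-153 \right)}\right) + 23995 = \left(4660 + 0\right) + 23995 = 4660 + 23995 = 28655$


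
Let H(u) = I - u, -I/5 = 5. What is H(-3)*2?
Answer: -44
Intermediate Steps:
I = -25 (I = -5*5 = -25)
H(u) = -25 - u
H(-3)*2 = (-25 - 1*(-3))*2 = (-25 + 3)*2 = -22*2 = -44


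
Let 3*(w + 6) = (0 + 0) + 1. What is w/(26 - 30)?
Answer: 17/12 ≈ 1.4167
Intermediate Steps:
w = -17/3 (w = -6 + ((0 + 0) + 1)/3 = -6 + (0 + 1)/3 = -6 + (1/3)*1 = -6 + 1/3 = -17/3 ≈ -5.6667)
w/(26 - 30) = -17/3/(26 - 30) = -17/3/(-4) = -1/4*(-17/3) = 17/12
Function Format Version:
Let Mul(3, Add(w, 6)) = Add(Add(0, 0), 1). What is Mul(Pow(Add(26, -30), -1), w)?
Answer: Rational(17, 12) ≈ 1.4167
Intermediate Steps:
w = Rational(-17, 3) (w = Add(-6, Mul(Rational(1, 3), Add(Add(0, 0), 1))) = Add(-6, Mul(Rational(1, 3), Add(0, 1))) = Add(-6, Mul(Rational(1, 3), 1)) = Add(-6, Rational(1, 3)) = Rational(-17, 3) ≈ -5.6667)
Mul(Pow(Add(26, -30), -1), w) = Mul(Pow(Add(26, -30), -1), Rational(-17, 3)) = Mul(Pow(-4, -1), Rational(-17, 3)) = Mul(Rational(-1, 4), Rational(-17, 3)) = Rational(17, 12)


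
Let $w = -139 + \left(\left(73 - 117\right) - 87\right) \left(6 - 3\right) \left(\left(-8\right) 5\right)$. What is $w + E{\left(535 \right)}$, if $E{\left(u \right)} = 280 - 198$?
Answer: $15663$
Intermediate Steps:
$E{\left(u \right)} = 82$ ($E{\left(u \right)} = 280 - 198 = 82$)
$w = 15581$ ($w = -139 + \left(-44 - 87\right) \left(6 - 3\right) \left(-40\right) = -139 - 131 \cdot 3 \left(-40\right) = -139 - -15720 = -139 + 15720 = 15581$)
$w + E{\left(535 \right)} = 15581 + 82 = 15663$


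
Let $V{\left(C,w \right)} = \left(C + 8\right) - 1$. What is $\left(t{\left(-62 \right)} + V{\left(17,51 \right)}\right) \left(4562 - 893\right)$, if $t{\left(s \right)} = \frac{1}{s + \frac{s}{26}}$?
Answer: $\frac{24551725}{279} \approx 87999.0$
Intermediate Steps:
$t{\left(s \right)} = \frac{26}{27 s}$ ($t{\left(s \right)} = \frac{1}{s + s \frac{1}{26}} = \frac{1}{s + \frac{s}{26}} = \frac{1}{\frac{27}{26} s} = \frac{26}{27 s}$)
$V{\left(C,w \right)} = 7 + C$ ($V{\left(C,w \right)} = \left(8 + C\right) - 1 = 7 + C$)
$\left(t{\left(-62 \right)} + V{\left(17,51 \right)}\right) \left(4562 - 893\right) = \left(\frac{26}{27 \left(-62\right)} + \left(7 + 17\right)\right) \left(4562 - 893\right) = \left(\frac{26}{27} \left(- \frac{1}{62}\right) + 24\right) 3669 = \left(- \frac{13}{837} + 24\right) 3669 = \frac{20075}{837} \cdot 3669 = \frac{24551725}{279}$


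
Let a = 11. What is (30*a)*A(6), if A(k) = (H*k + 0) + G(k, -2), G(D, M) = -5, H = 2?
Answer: 2310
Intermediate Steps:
A(k) = -5 + 2*k (A(k) = (2*k + 0) - 5 = 2*k - 5 = -5 + 2*k)
(30*a)*A(6) = (30*11)*(-5 + 2*6) = 330*(-5 + 12) = 330*7 = 2310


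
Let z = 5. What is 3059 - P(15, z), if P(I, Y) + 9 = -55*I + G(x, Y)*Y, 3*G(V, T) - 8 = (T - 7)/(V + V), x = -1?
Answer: 3878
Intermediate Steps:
G(V, T) = 8/3 + (-7 + T)/(6*V) (G(V, T) = 8/3 + ((T - 7)/(V + V))/3 = 8/3 + ((-7 + T)/((2*V)))/3 = 8/3 + ((-7 + T)*(1/(2*V)))/3 = 8/3 + ((-7 + T)/(2*V))/3 = 8/3 + (-7 + T)/(6*V))
P(I, Y) = -9 - 55*I + Y*(23/6 - Y/6) (P(I, Y) = -9 + (-55*I + ((⅙)*(-7 + Y + 16*(-1))/(-1))*Y) = -9 + (-55*I + ((⅙)*(-1)*(-7 + Y - 16))*Y) = -9 + (-55*I + ((⅙)*(-1)*(-23 + Y))*Y) = -9 + (-55*I + (23/6 - Y/6)*Y) = -9 + (-55*I + Y*(23/6 - Y/6)) = -9 - 55*I + Y*(23/6 - Y/6))
3059 - P(15, z) = 3059 - (-9 - 55*15 - ⅙*5*(-23 + 5)) = 3059 - (-9 - 825 - ⅙*5*(-18)) = 3059 - (-9 - 825 + 15) = 3059 - 1*(-819) = 3059 + 819 = 3878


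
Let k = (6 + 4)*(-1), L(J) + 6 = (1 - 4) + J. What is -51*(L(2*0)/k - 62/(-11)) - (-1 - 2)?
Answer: -36339/110 ≈ -330.35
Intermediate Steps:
L(J) = -9 + J (L(J) = -6 + ((1 - 4) + J) = -6 + (-3 + J) = -9 + J)
k = -10 (k = 10*(-1) = -10)
-51*(L(2*0)/k - 62/(-11)) - (-1 - 2) = -51*((-9 + 2*0)/(-10) - 62/(-11)) - (-1 - 2) = -51*((-9 + 0)*(-⅒) - 62*(-1/11)) - 1*(-3) = -51*(-9*(-⅒) + 62/11) + 3 = -51*(9/10 + 62/11) + 3 = -51*719/110 + 3 = -36669/110 + 3 = -36339/110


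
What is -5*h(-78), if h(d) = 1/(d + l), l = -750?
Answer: 5/828 ≈ 0.0060387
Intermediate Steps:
h(d) = 1/(-750 + d) (h(d) = 1/(d - 750) = 1/(-750 + d))
-5*h(-78) = -5/(-750 - 78) = -5/(-828) = -5*(-1/828) = 5/828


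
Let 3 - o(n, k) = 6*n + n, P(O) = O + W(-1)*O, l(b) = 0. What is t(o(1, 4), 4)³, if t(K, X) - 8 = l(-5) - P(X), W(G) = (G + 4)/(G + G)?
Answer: 1000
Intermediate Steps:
W(G) = (4 + G)/(2*G) (W(G) = (4 + G)/((2*G)) = (4 + G)*(1/(2*G)) = (4 + G)/(2*G))
P(O) = -O/2 (P(O) = O + ((½)*(4 - 1)/(-1))*O = O + ((½)*(-1)*3)*O = O - 3*O/2 = -O/2)
o(n, k) = 3 - 7*n (o(n, k) = 3 - (6*n + n) = 3 - 7*n)
t(K, X) = 8 + X/2 (t(K, X) = 8 + (0 - (-1)*X/2) = 8 + (0 + X/2) = 8 + X/2)
t(o(1, 4), 4)³ = (8 + (½)*4)³ = (8 + 2)³ = 10³ = 1000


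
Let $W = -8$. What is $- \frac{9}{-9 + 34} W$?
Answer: $\frac{72}{25} \approx 2.88$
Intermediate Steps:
$- \frac{9}{-9 + 34} W = - \frac{9}{-9 + 34} \left(-8\right) = - \frac{9}{25} \left(-8\right) = \left(-9\right) \frac{1}{25} \left(-8\right) = \left(- \frac{9}{25}\right) \left(-8\right) = \frac{72}{25}$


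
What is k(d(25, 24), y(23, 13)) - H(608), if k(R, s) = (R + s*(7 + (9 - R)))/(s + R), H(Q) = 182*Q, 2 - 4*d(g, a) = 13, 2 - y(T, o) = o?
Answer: -553204/5 ≈ -1.1064e+5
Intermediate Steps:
y(T, o) = 2 - o
d(g, a) = -11/4 (d(g, a) = ½ - ¼*13 = ½ - 13/4 = -11/4)
k(R, s) = (R + s*(16 - R))/(R + s)
k(d(25, 24), y(23, 13)) - H(608) = (-11/4 + 16*(2 - 1*13) - 1*(-11/4)*(2 - 1*13))/(-11/4 + (2 - 1*13)) - 182*608 = (-11/4 + 16*(2 - 13) - 1*(-11/4)*(2 - 13))/(-11/4 + (2 - 13)) - 1*110656 = (-11/4 + 16*(-11) - 1*(-11/4)*(-11))/(-11/4 - 11) - 110656 = (-11/4 - 176 - 121/4)/(-55/4) - 110656 = -4/55*(-209) - 110656 = 76/5 - 110656 = -553204/5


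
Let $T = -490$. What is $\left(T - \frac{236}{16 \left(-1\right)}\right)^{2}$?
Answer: $\frac{3613801}{16} \approx 2.2586 \cdot 10^{5}$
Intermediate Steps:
$\left(T - \frac{236}{16 \left(-1\right)}\right)^{2} = \left(-490 - \frac{236}{16 \left(-1\right)}\right)^{2} = \left(-490 - \frac{236}{-16}\right)^{2} = \left(-490 - - \frac{59}{4}\right)^{2} = \left(-490 + \frac{59}{4}\right)^{2} = \left(- \frac{1901}{4}\right)^{2} = \frac{3613801}{16}$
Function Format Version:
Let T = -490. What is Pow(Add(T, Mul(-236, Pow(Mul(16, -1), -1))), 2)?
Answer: Rational(3613801, 16) ≈ 2.2586e+5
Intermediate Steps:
Pow(Add(T, Mul(-236, Pow(Mul(16, -1), -1))), 2) = Pow(Add(-490, Mul(-236, Pow(Mul(16, -1), -1))), 2) = Pow(Add(-490, Mul(-236, Pow(-16, -1))), 2) = Pow(Add(-490, Mul(-236, Rational(-1, 16))), 2) = Pow(Add(-490, Rational(59, 4)), 2) = Pow(Rational(-1901, 4), 2) = Rational(3613801, 16)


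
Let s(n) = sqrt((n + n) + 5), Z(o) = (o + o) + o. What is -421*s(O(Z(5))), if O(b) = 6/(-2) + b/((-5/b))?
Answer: -421*I*sqrt(91) ≈ -4016.1*I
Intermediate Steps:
Z(o) = 3*o (Z(o) = 2*o + o = 3*o)
O(b) = -3 - b**2/5 (O(b) = 6*(-1/2) + b*(-b/5) = -3 - b**2/5)
s(n) = sqrt(5 + 2*n) (s(n) = sqrt(2*n + 5) = sqrt(5 + 2*n))
-421*s(O(Z(5))) = -421*sqrt(5 + 2*(-3 - (3*5)**2/5)) = -421*sqrt(5 + 2*(-3 - 1/5*15**2)) = -421*sqrt(5 + 2*(-3 - 1/5*225)) = -421*sqrt(5 + 2*(-3 - 45)) = -421*sqrt(5 + 2*(-48)) = -421*sqrt(5 - 96) = -421*I*sqrt(91)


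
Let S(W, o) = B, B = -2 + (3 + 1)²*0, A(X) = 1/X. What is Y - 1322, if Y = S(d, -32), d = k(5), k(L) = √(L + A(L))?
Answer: -1324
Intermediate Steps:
k(L) = √(L + 1/L)
d = √130/5 (d = √(5 + 1/5) = √(5 + ⅕) = √(26/5) = √130/5 ≈ 2.2803)
B = -2 (B = -2 + 4²*0 = -2 + 16*0 = -2 + 0 = -2)
S(W, o) = -2
Y = -2
Y - 1322 = -2 - 1322 = -1324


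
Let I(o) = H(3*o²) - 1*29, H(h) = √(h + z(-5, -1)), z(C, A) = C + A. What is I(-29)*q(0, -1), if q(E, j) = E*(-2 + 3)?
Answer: 0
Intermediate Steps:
z(C, A) = A + C
q(E, j) = E (q(E, j) = E*1 = E)
H(h) = √(-6 + h) (H(h) = √(h + (-1 - 5)) = √(h - 6) = √(-6 + h))
I(o) = -29 + √(-6 + 3*o²) (I(o) = √(-6 + 3*o²) - 1*29 = √(-6 + 3*o²) - 29 = -29 + √(-6 + 3*o²))
I(-29)*q(0, -1) = (-29 + √(-6 + 3*(-29)²))*0 = (-29 + √(-6 + 3*841))*0 = (-29 + √(-6 + 2523))*0 = (-29 + √2517)*0 = 0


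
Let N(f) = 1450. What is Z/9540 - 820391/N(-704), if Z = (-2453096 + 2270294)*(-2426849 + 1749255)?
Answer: 2993286735541/230550 ≈ 1.2983e+7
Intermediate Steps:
Z = 123865538388 (Z = -182802*(-677594) = 123865538388)
Z/9540 - 820391/N(-704) = 123865538388/9540 - 820391/1450 = 123865538388*(1/9540) - 820391*1/1450 = 10322128199/795 - 820391/1450 = 2993286735541/230550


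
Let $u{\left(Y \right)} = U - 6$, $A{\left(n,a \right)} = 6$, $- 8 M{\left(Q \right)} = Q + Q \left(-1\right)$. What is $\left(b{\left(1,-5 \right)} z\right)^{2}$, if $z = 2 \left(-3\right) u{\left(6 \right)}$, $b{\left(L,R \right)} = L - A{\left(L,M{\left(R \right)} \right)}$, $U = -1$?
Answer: $44100$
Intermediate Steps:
$M{\left(Q \right)} = 0$ ($M{\left(Q \right)} = - \frac{Q + Q \left(-1\right)}{8} = - \frac{Q - Q}{8} = \left(- \frac{1}{8}\right) 0 = 0$)
$u{\left(Y \right)} = -7$ ($u{\left(Y \right)} = -1 - 6 = -7$)
$b{\left(L,R \right)} = -6 + L$ ($b{\left(L,R \right)} = L - 6 = -6 + L$)
$z = 42$ ($z = 2 \left(-3\right) \left(-7\right) = \left(-6\right) \left(-7\right) = 42$)
$\left(b{\left(1,-5 \right)} z\right)^{2} = \left(\left(-6 + 1\right) 42\right)^{2} = \left(\left(-5\right) 42\right)^{2} = \left(-210\right)^{2} = 44100$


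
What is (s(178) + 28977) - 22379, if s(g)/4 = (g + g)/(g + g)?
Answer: 6602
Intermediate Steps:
s(g) = 4 (s(g) = 4*((g + g)/(g + g)) = 4*((2*g)/((2*g))) = 4*((2*g)*(1/(2*g))) = 4*1 = 4)
(s(178) + 28977) - 22379 = (4 + 28977) - 22379 = 28981 - 22379 = 6602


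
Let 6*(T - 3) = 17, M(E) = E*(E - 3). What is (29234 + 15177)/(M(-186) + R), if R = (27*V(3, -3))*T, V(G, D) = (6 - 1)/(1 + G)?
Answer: 355288/282807 ≈ 1.2563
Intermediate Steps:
V(G, D) = 5/(1 + G)
M(E) = E*(-3 + E)
T = 35/6 (T = 3 + (⅙)*17 = 3 + 17/6 = 35/6 ≈ 5.8333)
R = 1575/8 (R = (27*(5/(1 + 3)))*(35/6) = (27*(5/4))*(35/6) = (135/4)*(35/6) = 1575/8 ≈ 196.88)
(29234 + 15177)/(M(-186) + R) = (29234 + 15177)/(-186*(-3 - 186) + 1575/8) = 44411/(-186*(-189) + 1575/8) = 44411/(35154 + 1575/8) = 44411/(282807/8) = 44411*(8/282807) = 355288/282807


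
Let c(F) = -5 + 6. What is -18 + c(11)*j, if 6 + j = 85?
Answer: 61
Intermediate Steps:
j = 79 (j = -6 + 85 = 79)
c(F) = 1
-18 + c(11)*j = -18 + 1*79 = -18 + 79 = 61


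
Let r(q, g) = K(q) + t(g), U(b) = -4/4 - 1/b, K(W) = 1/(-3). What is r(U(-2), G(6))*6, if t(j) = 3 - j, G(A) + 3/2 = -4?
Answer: 49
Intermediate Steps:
G(A) = -11/2 (G(A) = -3/2 - 4 = -11/2)
K(W) = -⅓ (K(W) = 1*(-⅓) = -⅓)
U(b) = -1 - 1/b (U(b) = -4*¼ - 1/b = -1 - 1/b)
r(q, g) = 8/3 - g (r(q, g) = -⅓ + (3 - g) = 8/3 - g)
r(U(-2), G(6))*6 = (8/3 - 1*(-11/2))*6 = (8/3 + 11/2)*6 = (49/6)*6 = 49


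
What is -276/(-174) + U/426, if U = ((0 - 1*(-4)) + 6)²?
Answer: 11248/6177 ≈ 1.8209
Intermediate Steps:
U = 100 (U = ((0 + 4) + 6)² = (4 + 6)² = 10² = 100)
-276/(-174) + U/426 = -276/(-174) + 100/426 = -276*(-1/174) + 100*(1/426) = 46/29 + 50/213 = 11248/6177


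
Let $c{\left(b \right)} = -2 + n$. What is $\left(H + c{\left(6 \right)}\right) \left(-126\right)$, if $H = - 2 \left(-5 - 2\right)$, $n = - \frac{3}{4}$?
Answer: $- \frac{2835}{2} \approx -1417.5$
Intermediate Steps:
$n = - \frac{3}{4}$ ($n = \left(-3\right) \frac{1}{4} = - \frac{3}{4} \approx -0.75$)
$H = 14$ ($H = \left(-2\right) \left(-7\right) = 14$)
$c{\left(b \right)} = - \frac{11}{4}$ ($c{\left(b \right)} = -2 - \frac{3}{4} = - \frac{11}{4}$)
$\left(H + c{\left(6 \right)}\right) \left(-126\right) = \left(14 - \frac{11}{4}\right) \left(-126\right) = \frac{45}{4} \left(-126\right) = - \frac{2835}{2}$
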